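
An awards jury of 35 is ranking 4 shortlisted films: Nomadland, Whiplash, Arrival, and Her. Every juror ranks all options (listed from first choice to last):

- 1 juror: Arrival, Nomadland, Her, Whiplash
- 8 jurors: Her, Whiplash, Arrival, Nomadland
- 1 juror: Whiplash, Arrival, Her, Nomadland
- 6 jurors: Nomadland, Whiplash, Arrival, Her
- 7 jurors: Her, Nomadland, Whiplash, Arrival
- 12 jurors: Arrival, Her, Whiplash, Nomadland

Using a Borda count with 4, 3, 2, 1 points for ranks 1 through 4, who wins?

Nomadland: 1·3 + 8·1 + 1·1 + 6·4 + 7·3 + 12·1 = 69
Whiplash: 1·1 + 8·3 + 1·4 + 6·3 + 7·2 + 12·2 = 85
Arrival: 1·4 + 8·2 + 1·3 + 6·2 + 7·1 + 12·4 = 90
Her: 1·2 + 8·4 + 1·2 + 6·1 + 7·4 + 12·3 = 106
Her has the highest Borda score (106).

Her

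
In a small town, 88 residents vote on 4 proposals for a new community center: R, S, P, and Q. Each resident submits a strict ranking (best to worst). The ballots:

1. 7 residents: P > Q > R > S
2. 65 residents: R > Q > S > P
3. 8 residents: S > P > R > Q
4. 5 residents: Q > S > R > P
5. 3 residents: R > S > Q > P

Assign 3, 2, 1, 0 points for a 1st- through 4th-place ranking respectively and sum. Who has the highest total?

R: 7·1 + 65·3 + 8·1 + 5·1 + 3·3 = 224
S: 7·0 + 65·1 + 8·3 + 5·2 + 3·2 = 105
P: 7·3 + 65·0 + 8·2 + 5·0 + 3·0 = 37
Q: 7·2 + 65·2 + 8·0 + 5·3 + 3·1 = 162
R has the highest Borda score (224).

R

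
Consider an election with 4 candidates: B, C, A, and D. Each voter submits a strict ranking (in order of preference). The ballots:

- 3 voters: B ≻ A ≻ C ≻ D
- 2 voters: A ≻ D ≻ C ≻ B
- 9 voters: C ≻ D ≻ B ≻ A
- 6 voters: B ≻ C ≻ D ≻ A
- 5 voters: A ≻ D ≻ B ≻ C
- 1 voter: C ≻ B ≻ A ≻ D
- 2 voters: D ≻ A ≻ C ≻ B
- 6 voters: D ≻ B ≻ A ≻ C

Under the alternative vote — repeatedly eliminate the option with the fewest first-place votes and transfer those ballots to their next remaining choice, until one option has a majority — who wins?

Round 1: B 9, C 10, A 7, D 8. Eliminate A.
Round 2: B 9, C 10, D 15. Eliminate B.
Round 3: C 19, D 15. C has a majority.

C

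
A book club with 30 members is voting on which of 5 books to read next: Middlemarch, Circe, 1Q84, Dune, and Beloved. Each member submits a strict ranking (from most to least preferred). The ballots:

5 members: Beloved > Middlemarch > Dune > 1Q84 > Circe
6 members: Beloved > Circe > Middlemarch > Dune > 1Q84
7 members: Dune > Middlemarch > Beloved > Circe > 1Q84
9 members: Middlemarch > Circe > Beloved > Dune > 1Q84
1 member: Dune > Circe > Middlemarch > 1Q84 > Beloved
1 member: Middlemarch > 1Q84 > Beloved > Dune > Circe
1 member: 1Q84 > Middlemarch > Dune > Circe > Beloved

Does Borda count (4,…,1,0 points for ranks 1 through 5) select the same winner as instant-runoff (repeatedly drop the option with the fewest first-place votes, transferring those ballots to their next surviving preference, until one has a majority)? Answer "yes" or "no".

yes

Borda — scores: Middlemarch 93, Circe 56, 1Q84 13, Dune 60, Beloved 78. Winner: Middlemarch.
Instant-runoff — R1 Middlemarch 10, Circe 0, 1Q84 1, Dune 8, Beloved 11 (Circe out); R2 Middlemarch 10, 1Q84 1, Dune 8, Beloved 11 (1Q84 out); R3 Middlemarch 11, Dune 8, Beloved 11 (Dune out); R4 Middlemarch 19, Beloved 11 (Middlemarch winner). Winner: Middlemarch.
The two methods agree.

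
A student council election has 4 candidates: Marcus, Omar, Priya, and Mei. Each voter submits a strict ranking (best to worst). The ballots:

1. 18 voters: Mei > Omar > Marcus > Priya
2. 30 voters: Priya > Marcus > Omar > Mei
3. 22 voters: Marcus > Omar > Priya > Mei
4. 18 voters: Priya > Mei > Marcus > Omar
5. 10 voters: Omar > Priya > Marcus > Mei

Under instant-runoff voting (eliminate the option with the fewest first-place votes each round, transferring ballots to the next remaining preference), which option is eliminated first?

Omar

Round 1: Marcus 22, Omar 10, Priya 48, Mei 18. Eliminate Omar.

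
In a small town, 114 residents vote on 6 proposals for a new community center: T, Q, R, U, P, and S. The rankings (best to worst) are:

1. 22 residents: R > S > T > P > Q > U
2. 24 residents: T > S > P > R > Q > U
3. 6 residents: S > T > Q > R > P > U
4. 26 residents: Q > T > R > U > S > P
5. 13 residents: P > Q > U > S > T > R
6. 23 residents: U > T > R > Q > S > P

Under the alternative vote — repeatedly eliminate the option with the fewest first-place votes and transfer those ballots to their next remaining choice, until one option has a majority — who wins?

T

Round 1: T 24, Q 26, R 22, U 23, P 13, S 6. Eliminate S.
Round 2: T 30, Q 26, R 22, U 23, P 13. Eliminate P.
Round 3: T 30, Q 39, R 22, U 23. Eliminate R.
Round 4: T 52, Q 39, U 23. Eliminate U.
Round 5: T 75, Q 39. T has a majority.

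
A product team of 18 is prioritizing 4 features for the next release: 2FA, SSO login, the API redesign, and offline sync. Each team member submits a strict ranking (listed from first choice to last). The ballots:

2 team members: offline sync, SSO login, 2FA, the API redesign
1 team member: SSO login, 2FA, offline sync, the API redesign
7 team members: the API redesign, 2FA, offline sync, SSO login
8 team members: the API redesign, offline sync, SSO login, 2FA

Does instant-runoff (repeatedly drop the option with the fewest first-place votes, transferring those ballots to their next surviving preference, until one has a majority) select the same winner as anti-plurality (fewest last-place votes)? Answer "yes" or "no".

no

Instant-runoff — R1 2FA 0, SSO login 1, the API redesign 15, offline sync 2 (the API redesign winner). Winner: the API redesign.
Anti-plurality — last-place votes: 2FA 8, SSO login 7, the API redesign 3, offline sync 0. Winner: offline sync.
The two methods disagree.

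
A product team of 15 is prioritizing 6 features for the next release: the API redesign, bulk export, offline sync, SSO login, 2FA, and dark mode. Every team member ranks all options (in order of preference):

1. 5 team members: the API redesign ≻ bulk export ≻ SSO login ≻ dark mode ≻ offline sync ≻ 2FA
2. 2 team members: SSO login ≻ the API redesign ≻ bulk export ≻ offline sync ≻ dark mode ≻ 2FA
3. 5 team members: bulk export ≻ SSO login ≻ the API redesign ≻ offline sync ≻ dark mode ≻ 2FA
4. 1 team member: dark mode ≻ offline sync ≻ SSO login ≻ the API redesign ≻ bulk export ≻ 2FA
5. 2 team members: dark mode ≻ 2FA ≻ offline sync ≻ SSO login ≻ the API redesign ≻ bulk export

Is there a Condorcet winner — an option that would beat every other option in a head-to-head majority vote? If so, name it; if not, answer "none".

Checking pairwise contests:
SSO login beats the API redesign 10–5.
the API redesign beats bulk export 10–5.
the API redesign beats offline sync 12–3.
bulk export beats SSO login 10–5.
the API redesign beats 2FA 13–2.
the API redesign beats dark mode 12–3.
Every option loses at least one head-to-head, so there is no Condorcet winner.

none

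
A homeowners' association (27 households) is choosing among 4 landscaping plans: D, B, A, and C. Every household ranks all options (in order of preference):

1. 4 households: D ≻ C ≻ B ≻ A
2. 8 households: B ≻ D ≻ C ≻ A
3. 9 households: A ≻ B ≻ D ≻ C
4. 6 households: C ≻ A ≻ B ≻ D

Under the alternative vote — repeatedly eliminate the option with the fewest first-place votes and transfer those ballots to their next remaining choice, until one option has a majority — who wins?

Round 1: D 4, B 8, A 9, C 6. Eliminate D.
Round 2: B 8, A 9, C 10. Eliminate B.
Round 3: A 9, C 18. C has a majority.

C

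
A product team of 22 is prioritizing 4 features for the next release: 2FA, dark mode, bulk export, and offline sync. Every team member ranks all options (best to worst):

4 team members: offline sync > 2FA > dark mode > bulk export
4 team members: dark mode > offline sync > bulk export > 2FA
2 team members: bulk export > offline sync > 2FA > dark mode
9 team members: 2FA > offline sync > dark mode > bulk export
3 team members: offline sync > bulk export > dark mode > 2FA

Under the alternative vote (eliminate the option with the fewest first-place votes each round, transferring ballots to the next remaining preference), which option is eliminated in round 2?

dark mode

Round 1: 2FA 9, dark mode 4, bulk export 2, offline sync 7. Eliminate bulk export.
Round 2: 2FA 9, dark mode 4, offline sync 9. Eliminate dark mode.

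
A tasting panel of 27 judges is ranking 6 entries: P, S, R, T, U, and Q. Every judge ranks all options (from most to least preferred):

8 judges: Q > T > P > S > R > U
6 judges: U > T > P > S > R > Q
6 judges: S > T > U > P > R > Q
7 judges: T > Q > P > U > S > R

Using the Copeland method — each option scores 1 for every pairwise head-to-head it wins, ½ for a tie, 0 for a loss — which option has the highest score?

P: beats S, R, and U; loses to T and Q → score 3.
S: beats R and U; loses to P, T, and Q → score 2.
R: loses to P, S, T, U, and Q → score 0.
T: beats P, S, R, U, and Q → score 5.
U: beats R; loses to P, S, T, and Q → score 1.
Q: beats P, S, R, and U; loses to T → score 4.
T has the best pairwise record.

T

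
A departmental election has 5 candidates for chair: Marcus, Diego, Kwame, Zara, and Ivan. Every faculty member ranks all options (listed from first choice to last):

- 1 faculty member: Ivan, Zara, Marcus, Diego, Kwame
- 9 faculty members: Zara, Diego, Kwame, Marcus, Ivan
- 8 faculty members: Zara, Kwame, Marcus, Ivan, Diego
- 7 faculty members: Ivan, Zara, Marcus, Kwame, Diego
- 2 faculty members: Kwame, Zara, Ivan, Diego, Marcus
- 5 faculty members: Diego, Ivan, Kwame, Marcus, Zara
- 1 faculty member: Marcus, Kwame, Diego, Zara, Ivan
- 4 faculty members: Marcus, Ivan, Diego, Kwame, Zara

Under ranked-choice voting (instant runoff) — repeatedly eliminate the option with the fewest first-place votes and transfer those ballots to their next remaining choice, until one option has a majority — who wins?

Round 1: Marcus 5, Diego 5, Kwame 2, Zara 17, Ivan 8. Eliminate Kwame.
Round 2: Marcus 5, Diego 5, Zara 19, Ivan 8. Zara has a majority.

Zara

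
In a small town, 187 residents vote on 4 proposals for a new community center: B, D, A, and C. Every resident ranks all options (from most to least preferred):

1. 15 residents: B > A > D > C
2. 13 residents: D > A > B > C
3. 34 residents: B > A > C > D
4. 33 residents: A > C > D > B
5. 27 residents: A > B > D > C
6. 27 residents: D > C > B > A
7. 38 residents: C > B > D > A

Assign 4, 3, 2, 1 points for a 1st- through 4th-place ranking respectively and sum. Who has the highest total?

B: 15·4 + 13·2 + 34·4 + 33·1 + 27·3 + 27·2 + 38·3 = 504
D: 15·2 + 13·4 + 34·1 + 33·2 + 27·2 + 27·4 + 38·2 = 420
A: 15·3 + 13·3 + 34·3 + 33·4 + 27·4 + 27·1 + 38·1 = 491
C: 15·1 + 13·1 + 34·2 + 33·3 + 27·1 + 27·3 + 38·4 = 455
B has the highest Borda score (504).

B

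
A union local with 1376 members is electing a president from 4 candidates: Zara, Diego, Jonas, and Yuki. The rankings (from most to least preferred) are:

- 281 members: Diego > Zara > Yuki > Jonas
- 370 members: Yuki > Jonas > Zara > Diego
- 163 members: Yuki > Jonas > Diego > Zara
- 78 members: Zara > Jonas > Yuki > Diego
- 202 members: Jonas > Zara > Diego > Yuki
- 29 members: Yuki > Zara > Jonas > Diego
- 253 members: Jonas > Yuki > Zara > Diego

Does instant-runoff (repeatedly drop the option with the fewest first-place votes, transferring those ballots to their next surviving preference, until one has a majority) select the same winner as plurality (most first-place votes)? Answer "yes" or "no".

yes

Instant-runoff — R1 Zara 78, Diego 281, Jonas 455, Yuki 562 (Zara out); R2 Diego 281, Jonas 533, Yuki 562 (Diego out); R3 Jonas 533, Yuki 843 (Yuki winner). Winner: Yuki.
Plurality — first-place votes: Zara 78, Diego 281, Jonas 455, Yuki 562. Winner: Yuki.
The two methods agree.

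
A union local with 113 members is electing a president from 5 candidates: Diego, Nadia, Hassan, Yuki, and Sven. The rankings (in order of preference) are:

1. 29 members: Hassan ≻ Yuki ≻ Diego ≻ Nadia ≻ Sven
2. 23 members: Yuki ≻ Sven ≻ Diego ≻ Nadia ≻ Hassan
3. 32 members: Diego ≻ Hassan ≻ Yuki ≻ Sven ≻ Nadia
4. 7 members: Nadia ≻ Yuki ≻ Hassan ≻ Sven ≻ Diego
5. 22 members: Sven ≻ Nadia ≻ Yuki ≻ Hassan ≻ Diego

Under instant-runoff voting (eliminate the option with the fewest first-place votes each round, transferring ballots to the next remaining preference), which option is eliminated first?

Round 1: Diego 32, Nadia 7, Hassan 29, Yuki 23, Sven 22. Eliminate Nadia.

Nadia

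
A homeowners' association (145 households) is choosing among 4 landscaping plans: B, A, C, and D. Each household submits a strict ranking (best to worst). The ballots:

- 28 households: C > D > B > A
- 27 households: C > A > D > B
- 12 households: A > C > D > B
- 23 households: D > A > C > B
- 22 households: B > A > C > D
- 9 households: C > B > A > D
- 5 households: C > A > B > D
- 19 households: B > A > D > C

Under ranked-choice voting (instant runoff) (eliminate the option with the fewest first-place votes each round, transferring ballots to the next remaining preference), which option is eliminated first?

Round 1: B 41, A 12, C 69, D 23. Eliminate A.

A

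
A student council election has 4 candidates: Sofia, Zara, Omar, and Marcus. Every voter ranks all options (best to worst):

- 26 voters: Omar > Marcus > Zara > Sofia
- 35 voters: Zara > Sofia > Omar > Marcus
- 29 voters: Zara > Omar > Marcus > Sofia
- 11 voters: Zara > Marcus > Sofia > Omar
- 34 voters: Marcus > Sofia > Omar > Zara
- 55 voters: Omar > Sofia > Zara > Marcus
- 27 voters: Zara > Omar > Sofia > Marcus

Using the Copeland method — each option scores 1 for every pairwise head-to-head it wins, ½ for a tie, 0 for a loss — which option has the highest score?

Sofia: beats Marcus; loses to Zara and Omar → score 1.
Zara: beats Sofia and Marcus; loses to Omar → score 2.
Omar: beats Sofia, Zara, and Marcus → score 3.
Marcus: loses to Sofia, Zara, and Omar → score 0.
Omar has the best pairwise record.

Omar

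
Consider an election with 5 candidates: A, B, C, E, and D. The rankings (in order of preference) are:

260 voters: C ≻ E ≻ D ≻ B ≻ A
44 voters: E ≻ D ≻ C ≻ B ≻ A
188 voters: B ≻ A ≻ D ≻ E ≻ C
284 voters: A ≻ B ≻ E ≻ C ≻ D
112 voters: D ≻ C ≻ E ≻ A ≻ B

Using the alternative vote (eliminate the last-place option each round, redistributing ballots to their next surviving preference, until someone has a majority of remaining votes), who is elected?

Round 1: A 284, B 188, C 260, E 44, D 112. Eliminate E.
Round 2: A 284, B 188, C 260, D 156. Eliminate D.
Round 3: A 284, B 188, C 416. Eliminate B.
Round 4: A 472, C 416. A has a majority.

A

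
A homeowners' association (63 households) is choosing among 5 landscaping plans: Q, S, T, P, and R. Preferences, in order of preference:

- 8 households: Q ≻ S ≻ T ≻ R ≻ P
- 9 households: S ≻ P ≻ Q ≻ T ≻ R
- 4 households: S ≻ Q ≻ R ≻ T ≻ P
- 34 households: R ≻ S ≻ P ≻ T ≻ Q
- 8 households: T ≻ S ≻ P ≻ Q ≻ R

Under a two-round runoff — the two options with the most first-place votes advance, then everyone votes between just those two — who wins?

Round 1 first-place votes: Q 8, S 13, T 8, P 0, R 34.
R and S advance.
Runoff: R is preferred to S by 34 voters; S by 29.
R wins the runoff.

R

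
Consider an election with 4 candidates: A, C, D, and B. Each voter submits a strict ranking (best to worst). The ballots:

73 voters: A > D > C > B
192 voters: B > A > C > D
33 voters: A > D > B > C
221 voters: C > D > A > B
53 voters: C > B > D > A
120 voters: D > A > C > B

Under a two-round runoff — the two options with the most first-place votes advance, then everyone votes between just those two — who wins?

Round 1 first-place votes: A 106, C 274, D 120, B 192.
C and B advance.
Runoff: C is preferred to B by 467 voters; B by 225.
C wins the runoff.

C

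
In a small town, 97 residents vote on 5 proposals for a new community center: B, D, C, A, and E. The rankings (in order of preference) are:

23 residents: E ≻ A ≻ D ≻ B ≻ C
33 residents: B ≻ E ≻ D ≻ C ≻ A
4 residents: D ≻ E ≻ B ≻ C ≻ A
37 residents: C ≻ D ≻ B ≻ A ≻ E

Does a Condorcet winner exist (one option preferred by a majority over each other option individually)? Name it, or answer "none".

none

Checking pairwise contests:
D beats B 64–33.
E beats D 56–41.
B beats C 60–37.
B beats A 74–23.
B beats E 70–27.
Every option loses at least one head-to-head, so there is no Condorcet winner.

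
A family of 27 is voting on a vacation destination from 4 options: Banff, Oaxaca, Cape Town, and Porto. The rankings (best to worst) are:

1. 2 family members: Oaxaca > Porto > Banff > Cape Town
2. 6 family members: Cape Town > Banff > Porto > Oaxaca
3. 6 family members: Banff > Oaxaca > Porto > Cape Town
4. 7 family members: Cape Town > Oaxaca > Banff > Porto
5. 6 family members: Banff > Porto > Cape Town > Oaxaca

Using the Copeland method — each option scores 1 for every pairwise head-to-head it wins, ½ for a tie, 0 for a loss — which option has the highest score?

Banff: beats Oaxaca, Cape Town, and Porto → score 3.
Oaxaca: beats Porto; loses to Banff and Cape Town → score 1.
Cape Town: beats Oaxaca; loses to Banff and Porto → score 1.
Porto: beats Cape Town; loses to Banff and Oaxaca → score 1.
Banff has the best pairwise record.

Banff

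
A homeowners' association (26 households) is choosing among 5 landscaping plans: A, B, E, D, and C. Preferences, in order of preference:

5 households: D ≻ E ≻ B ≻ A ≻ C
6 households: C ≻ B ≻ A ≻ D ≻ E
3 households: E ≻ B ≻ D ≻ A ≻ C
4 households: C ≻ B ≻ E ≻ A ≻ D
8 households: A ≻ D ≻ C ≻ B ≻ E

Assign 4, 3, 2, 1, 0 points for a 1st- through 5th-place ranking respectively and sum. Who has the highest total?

A: 5·1 + 6·2 + 3·1 + 4·1 + 8·4 = 56
B: 5·2 + 6·3 + 3·3 + 4·3 + 8·1 = 57
E: 5·3 + 6·0 + 3·4 + 4·2 + 8·0 = 35
D: 5·4 + 6·1 + 3·2 + 4·0 + 8·3 = 56
C: 5·0 + 6·4 + 3·0 + 4·4 + 8·2 = 56
B has the highest Borda score (57).

B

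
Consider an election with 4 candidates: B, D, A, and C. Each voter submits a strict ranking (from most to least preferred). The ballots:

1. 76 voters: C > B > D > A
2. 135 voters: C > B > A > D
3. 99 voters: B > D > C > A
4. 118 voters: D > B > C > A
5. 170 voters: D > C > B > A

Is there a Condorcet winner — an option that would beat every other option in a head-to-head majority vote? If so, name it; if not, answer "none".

none

Checking pairwise contests:
C beats B 381–217.
B beats D 310–288.
B beats A 598–0.
D beats C 387–211.
Every option loses at least one head-to-head, so there is no Condorcet winner.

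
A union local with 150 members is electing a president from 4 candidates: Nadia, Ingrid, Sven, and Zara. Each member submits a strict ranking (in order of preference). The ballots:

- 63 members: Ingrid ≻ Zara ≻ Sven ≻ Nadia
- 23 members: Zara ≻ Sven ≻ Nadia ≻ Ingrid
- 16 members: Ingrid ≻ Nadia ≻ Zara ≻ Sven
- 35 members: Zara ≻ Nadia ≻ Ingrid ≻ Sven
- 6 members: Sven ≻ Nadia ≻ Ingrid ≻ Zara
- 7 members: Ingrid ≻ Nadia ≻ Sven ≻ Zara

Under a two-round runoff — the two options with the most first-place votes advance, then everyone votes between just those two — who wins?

Round 1 first-place votes: Nadia 0, Ingrid 86, Sven 6, Zara 58.
Ingrid and Zara advance.
Runoff: Ingrid is preferred to Zara by 92 voters; Zara by 58.
Ingrid wins the runoff.

Ingrid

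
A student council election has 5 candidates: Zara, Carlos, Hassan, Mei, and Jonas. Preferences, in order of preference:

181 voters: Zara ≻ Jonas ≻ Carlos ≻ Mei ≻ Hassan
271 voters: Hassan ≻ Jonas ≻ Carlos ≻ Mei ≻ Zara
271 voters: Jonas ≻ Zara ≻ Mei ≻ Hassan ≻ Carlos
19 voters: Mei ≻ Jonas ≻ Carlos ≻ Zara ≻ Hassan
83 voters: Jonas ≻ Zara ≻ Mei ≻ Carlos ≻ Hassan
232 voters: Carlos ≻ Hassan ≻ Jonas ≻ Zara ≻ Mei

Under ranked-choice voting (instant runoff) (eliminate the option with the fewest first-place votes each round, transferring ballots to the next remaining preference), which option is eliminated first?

Round 1: Zara 181, Carlos 232, Hassan 271, Mei 19, Jonas 354. Eliminate Mei.

Mei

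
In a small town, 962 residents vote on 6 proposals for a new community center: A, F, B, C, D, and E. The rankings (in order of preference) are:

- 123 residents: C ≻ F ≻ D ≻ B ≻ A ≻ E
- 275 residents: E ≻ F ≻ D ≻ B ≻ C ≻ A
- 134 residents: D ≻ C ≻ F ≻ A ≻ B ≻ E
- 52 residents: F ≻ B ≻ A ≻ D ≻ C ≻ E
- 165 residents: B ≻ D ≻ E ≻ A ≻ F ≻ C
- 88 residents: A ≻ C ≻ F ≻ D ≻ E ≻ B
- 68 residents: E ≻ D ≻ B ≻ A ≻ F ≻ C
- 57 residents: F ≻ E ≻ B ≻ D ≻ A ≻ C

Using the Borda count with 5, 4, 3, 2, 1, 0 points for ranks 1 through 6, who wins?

D

A: 123·1 + 275·0 + 134·2 + 52·3 + 165·2 + 88·5 + 68·2 + 57·1 = 1510
F: 123·4 + 275·4 + 134·3 + 52·5 + 165·1 + 88·3 + 68·1 + 57·5 = 3036
B: 123·2 + 275·2 + 134·1 + 52·4 + 165·5 + 88·0 + 68·3 + 57·3 = 2338
C: 123·5 + 275·1 + 134·4 + 52·1 + 165·0 + 88·4 + 68·0 + 57·0 = 1830
D: 123·3 + 275·3 + 134·5 + 52·2 + 165·4 + 88·2 + 68·4 + 57·2 = 3190
E: 123·0 + 275·5 + 134·0 + 52·0 + 165·3 + 88·1 + 68·5 + 57·4 = 2526
D has the highest Borda score (3190).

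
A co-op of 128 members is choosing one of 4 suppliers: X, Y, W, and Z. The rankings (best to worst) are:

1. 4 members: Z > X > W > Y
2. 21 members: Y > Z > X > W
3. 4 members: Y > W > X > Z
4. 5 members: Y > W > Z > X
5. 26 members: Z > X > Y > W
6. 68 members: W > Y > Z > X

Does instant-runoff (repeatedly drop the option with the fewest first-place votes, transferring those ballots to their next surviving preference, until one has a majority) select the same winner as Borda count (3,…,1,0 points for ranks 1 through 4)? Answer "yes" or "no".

Instant-runoff — R1 X 0, Y 30, W 68, Z 30 (W winner). Winner: W.
Borda — scores: X 85, Y 252, W 226, Z 205. Winner: Y.
The two methods disagree.

no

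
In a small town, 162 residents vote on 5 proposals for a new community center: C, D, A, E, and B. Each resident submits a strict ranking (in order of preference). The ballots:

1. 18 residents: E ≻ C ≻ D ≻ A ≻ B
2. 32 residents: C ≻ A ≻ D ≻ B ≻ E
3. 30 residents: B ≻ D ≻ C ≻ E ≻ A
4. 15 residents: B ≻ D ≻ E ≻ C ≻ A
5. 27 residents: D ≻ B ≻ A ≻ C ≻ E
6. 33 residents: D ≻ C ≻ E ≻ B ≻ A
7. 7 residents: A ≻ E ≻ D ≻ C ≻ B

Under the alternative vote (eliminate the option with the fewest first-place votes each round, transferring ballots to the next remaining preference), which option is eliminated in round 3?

Round 1: C 32, D 60, A 7, E 18, B 45. Eliminate A.
Round 2: C 32, D 60, E 25, B 45. Eliminate E.
Round 3: C 50, D 67, B 45. Eliminate B.

B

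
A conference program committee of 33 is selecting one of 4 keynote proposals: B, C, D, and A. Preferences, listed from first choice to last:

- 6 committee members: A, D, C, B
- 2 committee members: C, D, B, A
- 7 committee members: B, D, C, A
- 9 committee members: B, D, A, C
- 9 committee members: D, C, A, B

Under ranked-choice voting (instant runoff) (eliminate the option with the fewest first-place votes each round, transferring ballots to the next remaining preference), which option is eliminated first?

Round 1: B 16, C 2, D 9, A 6. Eliminate C.

C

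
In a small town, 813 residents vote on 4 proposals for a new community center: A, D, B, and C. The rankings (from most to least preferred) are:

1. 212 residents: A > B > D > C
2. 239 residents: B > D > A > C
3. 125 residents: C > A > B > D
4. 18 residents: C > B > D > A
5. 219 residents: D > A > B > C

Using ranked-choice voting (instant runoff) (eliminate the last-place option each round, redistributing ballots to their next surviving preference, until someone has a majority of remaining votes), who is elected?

A

Round 1: A 212, D 219, B 239, C 143. Eliminate C.
Round 2: A 337, D 219, B 257. Eliminate D.
Round 3: A 556, B 257. A has a majority.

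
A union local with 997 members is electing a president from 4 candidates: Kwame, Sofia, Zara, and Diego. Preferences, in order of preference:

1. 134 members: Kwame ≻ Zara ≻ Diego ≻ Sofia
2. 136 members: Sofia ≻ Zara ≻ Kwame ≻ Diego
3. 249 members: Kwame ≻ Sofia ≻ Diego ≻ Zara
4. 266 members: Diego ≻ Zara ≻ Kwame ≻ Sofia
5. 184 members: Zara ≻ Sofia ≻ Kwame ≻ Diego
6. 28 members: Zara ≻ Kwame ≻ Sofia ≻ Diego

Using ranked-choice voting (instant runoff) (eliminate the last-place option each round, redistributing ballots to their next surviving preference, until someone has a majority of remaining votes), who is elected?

Zara

Round 1: Kwame 383, Sofia 136, Zara 212, Diego 266. Eliminate Sofia.
Round 2: Kwame 383, Zara 348, Diego 266. Eliminate Diego.
Round 3: Kwame 383, Zara 614. Zara has a majority.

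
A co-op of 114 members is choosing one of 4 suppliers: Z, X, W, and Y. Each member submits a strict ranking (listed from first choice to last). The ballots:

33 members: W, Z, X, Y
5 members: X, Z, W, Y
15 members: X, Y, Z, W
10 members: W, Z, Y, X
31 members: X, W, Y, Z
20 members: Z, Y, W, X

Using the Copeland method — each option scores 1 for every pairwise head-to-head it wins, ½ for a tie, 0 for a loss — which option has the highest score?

Z: beats X and Y; loses to W → score 2.
X: beats Y; loses to Z and W → score 1.
W: beats Z, X, and Y → score 3.
Y: loses to Z, X, and W → score 0.
W has the best pairwise record.

W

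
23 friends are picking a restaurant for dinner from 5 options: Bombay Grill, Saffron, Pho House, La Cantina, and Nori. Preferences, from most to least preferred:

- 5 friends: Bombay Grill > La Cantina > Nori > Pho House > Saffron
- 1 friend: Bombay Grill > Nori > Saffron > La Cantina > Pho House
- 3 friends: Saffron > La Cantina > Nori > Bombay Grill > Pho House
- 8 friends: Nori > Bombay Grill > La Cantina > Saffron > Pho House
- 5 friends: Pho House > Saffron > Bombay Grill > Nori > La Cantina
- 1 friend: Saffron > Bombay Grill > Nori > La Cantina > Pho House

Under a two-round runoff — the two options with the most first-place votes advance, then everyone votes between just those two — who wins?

Round 1 first-place votes: Bombay Grill 6, Saffron 4, Pho House 5, La Cantina 0, Nori 8.
Nori and Bombay Grill advance.
Runoff: Nori is preferred to Bombay Grill by 11 voters; Bombay Grill by 12.
Bombay Grill wins the runoff.

Bombay Grill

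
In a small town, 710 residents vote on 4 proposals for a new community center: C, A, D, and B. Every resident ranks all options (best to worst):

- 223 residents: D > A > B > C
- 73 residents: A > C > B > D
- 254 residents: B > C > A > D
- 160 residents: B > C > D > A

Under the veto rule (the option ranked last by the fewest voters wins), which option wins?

B

Last-place votes: C 223, A 160, D 327, B 0.
B is ranked last by the fewest voters, so B wins.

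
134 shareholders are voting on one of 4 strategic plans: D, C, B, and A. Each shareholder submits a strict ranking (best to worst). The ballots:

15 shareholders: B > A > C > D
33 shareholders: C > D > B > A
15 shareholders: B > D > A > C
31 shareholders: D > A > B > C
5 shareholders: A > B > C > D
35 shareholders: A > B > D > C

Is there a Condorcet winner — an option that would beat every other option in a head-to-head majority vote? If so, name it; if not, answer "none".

none

Checking pairwise contests:
B beats D 70–64.
D beats C 81–53.
A beats B 71–63.
D beats A 79–55.
Every option loses at least one head-to-head, so there is no Condorcet winner.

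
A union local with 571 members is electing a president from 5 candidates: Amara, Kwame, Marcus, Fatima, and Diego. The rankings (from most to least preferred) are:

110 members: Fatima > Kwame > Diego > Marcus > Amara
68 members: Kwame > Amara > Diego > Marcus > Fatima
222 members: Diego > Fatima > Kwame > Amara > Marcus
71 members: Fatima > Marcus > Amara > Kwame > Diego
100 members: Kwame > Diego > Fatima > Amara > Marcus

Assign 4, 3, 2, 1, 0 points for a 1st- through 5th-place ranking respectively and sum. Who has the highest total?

Fatima

Amara: 110·0 + 68·3 + 222·1 + 71·2 + 100·1 = 668
Kwame: 110·3 + 68·4 + 222·2 + 71·1 + 100·4 = 1517
Marcus: 110·1 + 68·1 + 222·0 + 71·3 + 100·0 = 391
Fatima: 110·4 + 68·0 + 222·3 + 71·4 + 100·2 = 1590
Diego: 110·2 + 68·2 + 222·4 + 71·0 + 100·3 = 1544
Fatima has the highest Borda score (1590).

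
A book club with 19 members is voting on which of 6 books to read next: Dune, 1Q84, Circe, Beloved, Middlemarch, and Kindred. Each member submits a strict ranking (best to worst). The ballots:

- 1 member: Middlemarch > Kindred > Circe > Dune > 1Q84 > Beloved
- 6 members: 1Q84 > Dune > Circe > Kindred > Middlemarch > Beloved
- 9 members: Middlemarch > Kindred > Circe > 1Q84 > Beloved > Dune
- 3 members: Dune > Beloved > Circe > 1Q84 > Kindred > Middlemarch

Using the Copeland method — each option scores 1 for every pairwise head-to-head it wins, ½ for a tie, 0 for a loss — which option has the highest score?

Middlemarch

Dune: beats Beloved; loses to 1Q84, Circe, Middlemarch, and Kindred → score 1.
1Q84: beats Dune and Beloved; loses to Circe, Middlemarch, and Kindred → score 2.
Circe: beats Dune, 1Q84, and Beloved; loses to Middlemarch and Kindred → score 3.
Beloved: loses to Dune, 1Q84, Circe, Middlemarch, and Kindred → score 0.
Middlemarch: beats Dune, 1Q84, Circe, Beloved, and Kindred → score 5.
Kindred: beats Dune, 1Q84, Circe, and Beloved; loses to Middlemarch → score 4.
Middlemarch has the best pairwise record.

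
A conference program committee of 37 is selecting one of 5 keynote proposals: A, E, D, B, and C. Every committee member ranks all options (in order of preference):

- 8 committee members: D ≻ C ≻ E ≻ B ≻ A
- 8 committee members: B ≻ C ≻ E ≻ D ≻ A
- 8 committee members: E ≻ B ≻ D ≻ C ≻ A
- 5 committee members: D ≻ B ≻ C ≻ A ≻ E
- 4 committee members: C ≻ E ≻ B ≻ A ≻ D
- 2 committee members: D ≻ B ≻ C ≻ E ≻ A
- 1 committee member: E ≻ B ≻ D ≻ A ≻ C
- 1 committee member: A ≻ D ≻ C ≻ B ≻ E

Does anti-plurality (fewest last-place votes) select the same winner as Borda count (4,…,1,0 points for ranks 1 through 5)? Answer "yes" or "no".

yes

Anti-plurality — last-place votes: A 26, E 6, D 4, B 0, C 1. Winner: B.
Borda — scores: A 14, E 82, D 89, B 97, C 88. Winner: B.
The two methods agree.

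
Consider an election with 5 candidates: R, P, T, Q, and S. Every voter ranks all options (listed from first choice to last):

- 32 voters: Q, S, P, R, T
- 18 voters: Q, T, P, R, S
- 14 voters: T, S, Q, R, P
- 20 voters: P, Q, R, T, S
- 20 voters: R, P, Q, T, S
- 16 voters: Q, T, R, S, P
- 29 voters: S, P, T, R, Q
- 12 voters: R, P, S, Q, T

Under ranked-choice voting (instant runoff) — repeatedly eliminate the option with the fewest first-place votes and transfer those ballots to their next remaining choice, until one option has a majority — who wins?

Round 1: R 32, P 20, T 14, Q 66, S 29. Eliminate T.
Round 2: R 32, P 20, Q 66, S 43. Eliminate P.
Round 3: R 32, Q 86, S 43. Q has a majority.

Q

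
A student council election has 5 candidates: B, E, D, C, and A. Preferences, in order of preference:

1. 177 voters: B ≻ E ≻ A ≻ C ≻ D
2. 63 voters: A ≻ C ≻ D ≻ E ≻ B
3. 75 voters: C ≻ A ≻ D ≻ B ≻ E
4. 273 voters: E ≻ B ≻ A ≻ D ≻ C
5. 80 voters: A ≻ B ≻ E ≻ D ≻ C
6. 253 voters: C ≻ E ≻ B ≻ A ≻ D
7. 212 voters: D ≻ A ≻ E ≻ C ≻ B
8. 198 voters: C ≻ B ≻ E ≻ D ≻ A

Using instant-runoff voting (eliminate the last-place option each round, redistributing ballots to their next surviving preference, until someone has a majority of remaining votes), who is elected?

Round 1: B 177, E 273, D 212, C 526, A 143. Eliminate A.
Round 2: B 257, E 273, D 212, C 589. Eliminate D.
Round 3: B 257, E 485, C 589. Eliminate B.
Round 4: E 742, C 589. E has a majority.

E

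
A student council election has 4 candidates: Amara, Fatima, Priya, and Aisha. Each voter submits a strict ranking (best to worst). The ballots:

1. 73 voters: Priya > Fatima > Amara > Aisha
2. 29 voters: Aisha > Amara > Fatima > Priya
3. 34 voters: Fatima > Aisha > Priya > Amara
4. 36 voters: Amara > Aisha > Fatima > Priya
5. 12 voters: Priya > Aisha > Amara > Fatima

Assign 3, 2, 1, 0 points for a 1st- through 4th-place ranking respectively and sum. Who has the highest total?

Amara: 73·1 + 29·2 + 34·0 + 36·3 + 12·1 = 251
Fatima: 73·2 + 29·1 + 34·3 + 36·1 + 12·0 = 313
Priya: 73·3 + 29·0 + 34·1 + 36·0 + 12·3 = 289
Aisha: 73·0 + 29·3 + 34·2 + 36·2 + 12·2 = 251
Fatima has the highest Borda score (313).

Fatima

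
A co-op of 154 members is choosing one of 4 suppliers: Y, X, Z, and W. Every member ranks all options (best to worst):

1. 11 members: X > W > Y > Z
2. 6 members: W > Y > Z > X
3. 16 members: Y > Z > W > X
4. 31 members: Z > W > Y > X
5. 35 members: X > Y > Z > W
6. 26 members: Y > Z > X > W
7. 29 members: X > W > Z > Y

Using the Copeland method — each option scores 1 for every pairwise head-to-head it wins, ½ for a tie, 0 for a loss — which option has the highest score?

Y: beats X and Z; ties W → score 2.5.
X: beats W; loses to Y and Z → score 1.
Z: beats X and W; loses to Y → score 2.
W: ties Y; loses to X and Z → score 0.5.
Y has the best pairwise record.

Y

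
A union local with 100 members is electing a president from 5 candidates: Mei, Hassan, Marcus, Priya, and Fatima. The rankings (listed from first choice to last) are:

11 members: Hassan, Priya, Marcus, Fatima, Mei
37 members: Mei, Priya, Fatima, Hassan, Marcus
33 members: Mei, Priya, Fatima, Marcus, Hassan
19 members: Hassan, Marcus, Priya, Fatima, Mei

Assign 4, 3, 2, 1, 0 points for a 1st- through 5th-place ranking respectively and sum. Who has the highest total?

Priya

Mei: 11·0 + 37·4 + 33·4 + 19·0 = 280
Hassan: 11·4 + 37·1 + 33·0 + 19·4 = 157
Marcus: 11·2 + 37·0 + 33·1 + 19·3 = 112
Priya: 11·3 + 37·3 + 33·3 + 19·2 = 281
Fatima: 11·1 + 37·2 + 33·2 + 19·1 = 170
Priya has the highest Borda score (281).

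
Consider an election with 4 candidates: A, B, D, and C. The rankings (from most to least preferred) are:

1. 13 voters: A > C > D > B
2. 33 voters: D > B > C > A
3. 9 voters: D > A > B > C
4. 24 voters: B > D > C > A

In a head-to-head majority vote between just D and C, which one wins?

D

Voters preferring D to C: 66; preferring C to D: 13.
D wins the head-to-head.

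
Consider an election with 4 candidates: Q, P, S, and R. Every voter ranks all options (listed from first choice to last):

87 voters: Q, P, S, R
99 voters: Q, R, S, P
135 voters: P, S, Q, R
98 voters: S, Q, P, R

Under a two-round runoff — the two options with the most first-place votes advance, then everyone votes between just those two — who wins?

Q

Round 1 first-place votes: Q 186, P 135, S 98, R 0.
Q and P advance.
Runoff: Q is preferred to P by 284 voters; P by 135.
Q wins the runoff.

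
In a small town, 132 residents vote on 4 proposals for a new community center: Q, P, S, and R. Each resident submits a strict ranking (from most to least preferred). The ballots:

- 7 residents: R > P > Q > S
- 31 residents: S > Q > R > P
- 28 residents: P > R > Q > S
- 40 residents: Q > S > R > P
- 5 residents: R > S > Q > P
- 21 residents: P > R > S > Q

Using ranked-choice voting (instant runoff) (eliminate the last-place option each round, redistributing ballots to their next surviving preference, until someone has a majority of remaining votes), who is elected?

Round 1: Q 40, P 49, S 31, R 12. Eliminate R.
Round 2: Q 40, P 56, S 36. Eliminate S.
Round 3: Q 76, P 56. Q has a majority.

Q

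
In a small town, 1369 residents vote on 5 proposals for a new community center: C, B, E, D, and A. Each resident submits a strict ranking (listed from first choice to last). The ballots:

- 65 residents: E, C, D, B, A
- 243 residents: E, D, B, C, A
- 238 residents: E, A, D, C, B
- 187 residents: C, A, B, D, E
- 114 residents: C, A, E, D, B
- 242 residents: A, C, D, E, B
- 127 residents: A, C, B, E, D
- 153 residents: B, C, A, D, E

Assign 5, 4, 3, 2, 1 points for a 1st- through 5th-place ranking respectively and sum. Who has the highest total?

C

C: 65·4 + 243·2 + 238·2 + 187·5 + 114·5 + 242·4 + 127·4 + 153·4 = 4815
B: 65·2 + 243·3 + 238·1 + 187·3 + 114·1 + 242·1 + 127·3 + 153·5 = 3160
E: 65·5 + 243·5 + 238·5 + 187·1 + 114·3 + 242·2 + 127·2 + 153·1 = 4150
D: 65·3 + 243·4 + 238·3 + 187·2 + 114·2 + 242·3 + 127·1 + 153·2 = 3642
A: 65·1 + 243·1 + 238·4 + 187·4 + 114·4 + 242·5 + 127·5 + 153·3 = 4768
C has the highest Borda score (4815).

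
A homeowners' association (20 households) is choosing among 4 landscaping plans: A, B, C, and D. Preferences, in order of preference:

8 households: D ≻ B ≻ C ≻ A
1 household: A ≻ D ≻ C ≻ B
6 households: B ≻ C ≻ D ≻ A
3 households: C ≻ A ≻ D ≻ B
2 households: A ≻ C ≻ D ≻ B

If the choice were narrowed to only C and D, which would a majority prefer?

Voters preferring C to D: 11; preferring D to C: 9.
C wins the head-to-head.

C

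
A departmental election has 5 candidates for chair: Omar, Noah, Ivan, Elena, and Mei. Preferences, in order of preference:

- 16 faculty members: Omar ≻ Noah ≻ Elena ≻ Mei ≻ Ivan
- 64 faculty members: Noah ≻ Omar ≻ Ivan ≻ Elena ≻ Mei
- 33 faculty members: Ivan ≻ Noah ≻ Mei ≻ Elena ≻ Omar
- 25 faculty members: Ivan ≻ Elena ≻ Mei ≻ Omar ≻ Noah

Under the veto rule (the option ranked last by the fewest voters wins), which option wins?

Last-place votes: Omar 33, Noah 25, Ivan 16, Elena 0, Mei 64.
Elena is ranked last by the fewest voters, so Elena wins.

Elena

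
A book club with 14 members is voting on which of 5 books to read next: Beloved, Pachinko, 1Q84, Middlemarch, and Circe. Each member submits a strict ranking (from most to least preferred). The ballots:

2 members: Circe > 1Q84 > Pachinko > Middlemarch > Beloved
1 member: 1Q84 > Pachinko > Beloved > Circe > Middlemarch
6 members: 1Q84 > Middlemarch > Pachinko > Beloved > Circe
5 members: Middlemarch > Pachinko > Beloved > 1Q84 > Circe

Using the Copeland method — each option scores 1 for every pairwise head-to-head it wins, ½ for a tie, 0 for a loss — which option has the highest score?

Beloved: beats Circe; loses to Pachinko, 1Q84, and Middlemarch → score 1.
Pachinko: beats Beloved and Circe; loses to 1Q84 and Middlemarch → score 2.
1Q84: beats Beloved, Pachinko, Middlemarch, and Circe → score 4.
Middlemarch: beats Beloved, Pachinko, and Circe; loses to 1Q84 → score 3.
Circe: loses to Beloved, Pachinko, 1Q84, and Middlemarch → score 0.
1Q84 has the best pairwise record.

1Q84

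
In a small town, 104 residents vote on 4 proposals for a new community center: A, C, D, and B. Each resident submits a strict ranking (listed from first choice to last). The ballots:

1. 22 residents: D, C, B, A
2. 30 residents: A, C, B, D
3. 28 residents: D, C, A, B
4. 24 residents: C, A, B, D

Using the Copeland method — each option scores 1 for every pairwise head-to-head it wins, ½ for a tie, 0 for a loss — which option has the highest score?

A: beats D and B; loses to C → score 2.
C: beats A, D, and B → score 3.
D: loses to A, C, and B → score 0.
B: beats D; loses to A and C → score 1.
C has the best pairwise record.

C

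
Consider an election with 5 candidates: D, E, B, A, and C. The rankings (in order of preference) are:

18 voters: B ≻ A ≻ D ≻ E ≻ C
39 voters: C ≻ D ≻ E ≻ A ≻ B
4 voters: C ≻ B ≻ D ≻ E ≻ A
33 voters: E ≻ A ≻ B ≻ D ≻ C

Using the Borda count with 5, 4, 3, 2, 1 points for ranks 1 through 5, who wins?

E

D: 18·3 + 39·4 + 4·3 + 33·2 = 288
E: 18·2 + 39·3 + 4·2 + 33·5 = 326
B: 18·5 + 39·1 + 4·4 + 33·3 = 244
A: 18·4 + 39·2 + 4·1 + 33·4 = 286
C: 18·1 + 39·5 + 4·5 + 33·1 = 266
E has the highest Borda score (326).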